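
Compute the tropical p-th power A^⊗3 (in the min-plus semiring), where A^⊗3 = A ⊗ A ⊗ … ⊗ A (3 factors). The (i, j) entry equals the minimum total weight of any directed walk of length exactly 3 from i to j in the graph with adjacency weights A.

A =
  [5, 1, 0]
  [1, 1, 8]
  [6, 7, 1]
A^⊗3 =
  [3, 3, 2]
  [3, 3, 2]
  [8, 8, 3]

Each entry (A^⊗3)_ij equals the minimum over all length-3 walks i = v_0 → v_1 → … → v_3 = j of Σ_t A[v_t][v_{t+1}]. For example, for (i, j) = (0, 2) we minimise over 9 possible intermediate vertex sequences; the minimum is 2, attained along the walk 0 → 1 → 0 → 2.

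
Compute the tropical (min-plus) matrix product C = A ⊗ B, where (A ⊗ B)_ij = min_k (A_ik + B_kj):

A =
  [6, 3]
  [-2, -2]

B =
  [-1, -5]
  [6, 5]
A ⊗ B =
  [5, 1]
  [-3, -7]

Apply the min-plus product entry-by-entry:
  C[0][0] = min over k of (A[0][0] + B[0][0] = 6 + -1 = 5, A[0][1] + B[1][0] = 3 + 6 = 9) = 5 (attained at k = 0)
  C[0][1] = min over k of (A[0][0] + B[0][1] = 6 + -5 = 1, A[0][1] + B[1][1] = 3 + 5 = 8) = 1 (attained at k = 0)
  C[1][0] = min over k of (A[1][0] + B[0][0] = -2 + -1 = -3, A[1][1] + B[1][0] = -2 + 6 = 4) = -3 (attained at k = 0)
  C[1][1] = min over k of (A[1][0] + B[0][1] = -2 + -5 = -7, A[1][1] + B[1][1] = -2 + 5 = 3) = -7 (attained at k = 0)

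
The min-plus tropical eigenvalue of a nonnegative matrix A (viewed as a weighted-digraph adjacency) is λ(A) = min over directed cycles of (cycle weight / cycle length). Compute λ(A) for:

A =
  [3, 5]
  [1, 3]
λ(A) = 3

Enumerate directed cycles and compute their means (weight / length). Sample:
  cycle 0 → 0: weight = 3, length = 1, mean = 3/1 ≈ 3.000
  cycle 1 → 1: weight = 3, length = 1, mean = 3/1 ≈ 3.000
  cycle 0 → 1 → 0: weight = 6, length = 2, mean = 6/2 ≈ 3.000
  cycle 1 → 0 → 1: weight = 6, length = 2, mean = 6/2 ≈ 3.000
Minimum mean = 3.000, attained e.g. along the cycle 0 → 0 with weight 3 and length 1. So λ(A) = 3/1 = 3.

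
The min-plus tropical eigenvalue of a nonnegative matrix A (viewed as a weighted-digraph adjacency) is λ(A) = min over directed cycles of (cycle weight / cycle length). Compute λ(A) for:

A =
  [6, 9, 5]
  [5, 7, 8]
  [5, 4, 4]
λ(A) = 4

Enumerate directed cycles and compute their means (weight / length). Sample:
  cycle 0 → 0: weight = 6, length = 1, mean = 6/1 ≈ 6.000
  cycle 1 → 1: weight = 7, length = 1, mean = 7/1 ≈ 7.000
  cycle 2 → 2: weight = 4, length = 1, mean = 4/1 ≈ 4.000
  cycle 0 → 1 → 0: weight = 14, length = 2, mean = 14/2 ≈ 7.000
  cycle 0 → 2 → 0: weight = 10, length = 2, mean = 10/2 ≈ 5.000
  cycle 1 → 0 → 1: weight = 14, length = 2, mean = 14/2 ≈ 7.000
Minimum mean = 4.000, attained e.g. along the cycle 2 → 2 with weight 4 and length 1. So λ(A) = 4/1 = 4.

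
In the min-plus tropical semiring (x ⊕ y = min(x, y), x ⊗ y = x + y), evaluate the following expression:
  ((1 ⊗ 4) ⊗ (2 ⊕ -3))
((1 ⊗ 4) ⊗ (2 ⊕ -3)) = 2

Expand innermost to outermost. Recall ⊕ takes the minimum of its arguments and ⊗ takes their sum. Working out the expression ((1 ⊗ 4) ⊗ (2 ⊕ -3)) gives 2.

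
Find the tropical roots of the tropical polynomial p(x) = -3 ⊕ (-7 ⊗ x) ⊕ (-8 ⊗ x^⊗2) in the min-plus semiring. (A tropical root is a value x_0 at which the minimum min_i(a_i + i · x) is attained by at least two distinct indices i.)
Roots: {1, 4}

Each tropical root is a break point of the lower envelope of the lines y = a_i + i · x (there are 3 lines, with slopes 0, 1, ..., 2). Only the lines that attain the minimum somewhere contribute to roots; other lines are dominated. Here the surviving (envelope) indices are i = 2, i = 1, i = 0.
Intersections between consecutive envelope lines give the roots: for adjacent envelope indices i < j the intersection is x = (a_i − a_j) / (j − i). Reading off the sorted break points: {1, 4}.
Verification: at each break x_0, at least two indices attain the minimum of min_i(a_i + i · x_0).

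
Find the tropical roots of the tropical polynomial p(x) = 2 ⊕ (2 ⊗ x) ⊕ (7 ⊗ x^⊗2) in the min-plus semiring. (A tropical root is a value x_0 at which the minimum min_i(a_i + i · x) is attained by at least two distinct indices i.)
Roots: {-5, 0}

Each tropical root is a break point of the lower envelope of the lines y = a_i + i · x (there are 3 lines, with slopes 0, 1, ..., 2). Only the lines that attain the minimum somewhere contribute to roots; other lines are dominated. Here the surviving (envelope) indices are i = 2, i = 1, i = 0.
Intersections between consecutive envelope lines give the roots: for adjacent envelope indices i < j the intersection is x = (a_i − a_j) / (j − i). Reading off the sorted break points: {-5, 0}.
Verification: at each break x_0, at least two indices attain the minimum of min_i(a_i + i · x_0).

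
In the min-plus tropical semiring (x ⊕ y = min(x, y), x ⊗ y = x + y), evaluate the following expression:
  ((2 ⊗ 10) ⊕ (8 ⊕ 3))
((2 ⊗ 10) ⊕ (8 ⊕ 3)) = 3

Expand innermost to outermost. Recall ⊕ takes the minimum of its arguments and ⊗ takes their sum. Working out the expression ((2 ⊗ 10) ⊕ (8 ⊕ 3)) gives 3.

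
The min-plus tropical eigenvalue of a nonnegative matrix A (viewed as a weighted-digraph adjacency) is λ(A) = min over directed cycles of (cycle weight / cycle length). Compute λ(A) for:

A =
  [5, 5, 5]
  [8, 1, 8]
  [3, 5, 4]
λ(A) = 1

Enumerate directed cycles and compute their means (weight / length). Sample:
  cycle 0 → 0: weight = 5, length = 1, mean = 5/1 ≈ 5.000
  cycle 1 → 1: weight = 1, length = 1, mean = 1/1 ≈ 1.000
  cycle 2 → 2: weight = 4, length = 1, mean = 4/1 ≈ 4.000
  cycle 0 → 1 → 0: weight = 13, length = 2, mean = 13/2 ≈ 6.500
  cycle 0 → 2 → 0: weight = 8, length = 2, mean = 8/2 ≈ 4.000
  cycle 1 → 0 → 1: weight = 13, length = 2, mean = 13/2 ≈ 6.500
Minimum mean = 1.000, attained e.g. along the cycle 1 → 1 with weight 1 and length 1. So λ(A) = 1/1 = 1.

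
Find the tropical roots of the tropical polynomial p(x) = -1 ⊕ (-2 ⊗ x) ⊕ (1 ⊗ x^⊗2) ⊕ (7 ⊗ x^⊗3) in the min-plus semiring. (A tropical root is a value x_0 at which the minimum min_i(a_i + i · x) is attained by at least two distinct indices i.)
Roots: {-6, -3, 1}

Each tropical root is a break point of the lower envelope of the lines y = a_i + i · x (there are 4 lines, with slopes 0, 1, ..., 3). Only the lines that attain the minimum somewhere contribute to roots; other lines are dominated. Here the surviving (envelope) indices are i = 3, i = 2, i = 1, i = 0.
Intersections between consecutive envelope lines give the roots: for adjacent envelope indices i < j the intersection is x = (a_i − a_j) / (j − i). Reading off the sorted break points: {-6, -3, 1}.
Verification: at each break x_0, at least two indices attain the minimum of min_i(a_i + i · x_0).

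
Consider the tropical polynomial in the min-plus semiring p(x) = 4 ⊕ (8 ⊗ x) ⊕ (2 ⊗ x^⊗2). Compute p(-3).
p(-3) = -4

A tropical monomial a ⊗ x^⊗i evaluates to a + i · x. Evaluating each term at x = -3:
  Term 0 contributes 4 + 0 · -3 = 4
  Term 1 contributes 8 + 1 · -3 = 5
  Term 2 contributes 2 + 2 · -3 = -4
p(-3) = ⊕ of these = min[4, 5, -4] = -4.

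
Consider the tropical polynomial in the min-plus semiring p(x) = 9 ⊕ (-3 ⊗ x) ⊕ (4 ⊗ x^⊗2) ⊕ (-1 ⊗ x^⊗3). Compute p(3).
p(3) = 0

A tropical monomial a ⊗ x^⊗i evaluates to a + i · x. Evaluating each term at x = 3:
  Term 0 contributes 9 + 0 · 3 = 9
  Term 1 contributes -3 + 1 · 3 = 0
  Term 2 contributes 4 + 2 · 3 = 10
  Term 3 contributes -1 + 3 · 3 = 8
p(3) = ⊕ of these = min[9, 0, 10, 8] = 0.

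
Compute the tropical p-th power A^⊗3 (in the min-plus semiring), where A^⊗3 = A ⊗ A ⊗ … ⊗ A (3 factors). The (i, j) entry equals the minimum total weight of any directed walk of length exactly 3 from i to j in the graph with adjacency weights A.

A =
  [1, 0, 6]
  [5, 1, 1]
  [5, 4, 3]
A^⊗3 =
  [3, 2, 2]
  [7, 3, 3]
  [7, 6, 6]

Each entry (A^⊗3)_ij equals the minimum over all length-3 walks i = v_0 → v_1 → … → v_3 = j of Σ_t A[v_t][v_{t+1}]. For example, for (i, j) = (0, 2) we minimise over 9 possible intermediate vertex sequences; the minimum is 2, attained along the walk 0 → 0 → 1 → 2.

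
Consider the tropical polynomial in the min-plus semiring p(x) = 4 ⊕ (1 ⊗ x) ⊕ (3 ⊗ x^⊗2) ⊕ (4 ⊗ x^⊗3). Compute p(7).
p(7) = 4

A tropical monomial a ⊗ x^⊗i evaluates to a + i · x. Evaluating each term at x = 7:
  Term 0 contributes 4 + 0 · 7 = 4
  Term 1 contributes 1 + 1 · 7 = 8
  Term 2 contributes 3 + 2 · 7 = 17
  Term 3 contributes 4 + 3 · 7 = 25
p(7) = ⊕ of these = min[4, 8, 17, 25] = 4.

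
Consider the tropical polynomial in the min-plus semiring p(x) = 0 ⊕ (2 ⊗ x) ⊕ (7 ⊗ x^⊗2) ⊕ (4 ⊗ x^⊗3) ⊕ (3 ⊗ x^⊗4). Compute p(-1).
p(-1) = -1

A tropical monomial a ⊗ x^⊗i evaluates to a + i · x. Evaluating each term at x = -1:
  Term 0 contributes 0 + 0 · -1 = 0
  Term 1 contributes 2 + 1 · -1 = 1
  Term 2 contributes 7 + 2 · -1 = 5
  Term 3 contributes 4 + 3 · -1 = 1
  Term 4 contributes 3 + 4 · -1 = -1
p(-1) = ⊕ of these = min[0, 1, 5, 1, -1] = -1.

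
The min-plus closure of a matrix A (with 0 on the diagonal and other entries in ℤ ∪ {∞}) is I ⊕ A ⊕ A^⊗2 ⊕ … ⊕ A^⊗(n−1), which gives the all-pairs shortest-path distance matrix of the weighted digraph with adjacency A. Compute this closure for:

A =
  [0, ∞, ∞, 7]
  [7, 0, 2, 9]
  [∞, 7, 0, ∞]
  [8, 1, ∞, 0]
Closure =
  [0, 8, 10, 7]
  [7, 0, 2, 9]
  [14, 7, 0, 16]
  [8, 1, 3, 0]

This is the Floyd-Warshall all-pairs shortest-path computation. For each intermediate vertex k = 0, 1, …, 3, update dist[i][j] ← min(dist[i][j], dist[i][k] + dist[k][j]). The final matrix gives, for each (i, j), the minimum total weight of any directed path from i to j (possibly empty when i = j).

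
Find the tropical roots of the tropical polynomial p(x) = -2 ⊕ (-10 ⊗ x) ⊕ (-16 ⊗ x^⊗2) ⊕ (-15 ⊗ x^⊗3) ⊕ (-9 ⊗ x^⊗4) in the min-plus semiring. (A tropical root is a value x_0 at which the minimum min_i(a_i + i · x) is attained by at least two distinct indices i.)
Roots: {-6, -1, 6, 8}

Each tropical root is a break point of the lower envelope of the lines y = a_i + i · x (there are 5 lines, with slopes 0, 1, ..., 4). Only the lines that attain the minimum somewhere contribute to roots; other lines are dominated. Here the surviving (envelope) indices are i = 4, i = 3, i = 2, i = 1, i = 0.
Intersections between consecutive envelope lines give the roots: for adjacent envelope indices i < j the intersection is x = (a_i − a_j) / (j − i). Reading off the sorted break points: {-6, -1, 6, 8}.
Verification: at each break x_0, at least two indices attain the minimum of min_i(a_i + i · x_0).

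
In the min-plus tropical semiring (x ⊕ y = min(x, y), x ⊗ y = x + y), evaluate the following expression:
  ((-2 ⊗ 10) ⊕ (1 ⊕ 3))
((-2 ⊗ 10) ⊕ (1 ⊕ 3)) = 1

Expand innermost to outermost. Recall ⊕ takes the minimum of its arguments and ⊗ takes their sum. Working out the expression ((-2 ⊗ 10) ⊕ (1 ⊕ 3)) gives 1.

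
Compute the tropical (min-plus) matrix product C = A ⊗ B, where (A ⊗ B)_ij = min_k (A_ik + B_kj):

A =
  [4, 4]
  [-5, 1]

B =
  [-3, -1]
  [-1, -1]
A ⊗ B =
  [1, 3]
  [-8, -6]

Apply the min-plus product entry-by-entry:
  C[0][0] = min over k of (A[0][0] + B[0][0] = 4 + -3 = 1, A[0][1] + B[1][0] = 4 + -1 = 3) = 1 (attained at k = 0)
  C[0][1] = min over k of (A[0][0] + B[0][1] = 4 + -1 = 3, A[0][1] + B[1][1] = 4 + -1 = 3) = 3 (attained at k = 0)
  C[1][0] = min over k of (A[1][0] + B[0][0] = -5 + -3 = -8, A[1][1] + B[1][0] = 1 + -1 = 0) = -8 (attained at k = 0)
  C[1][1] = min over k of (A[1][0] + B[0][1] = -5 + -1 = -6, A[1][1] + B[1][1] = 1 + -1 = 0) = -6 (attained at k = 0)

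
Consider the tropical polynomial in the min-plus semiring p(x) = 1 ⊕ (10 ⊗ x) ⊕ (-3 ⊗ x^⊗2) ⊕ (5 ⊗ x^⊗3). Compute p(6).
p(6) = 1

A tropical monomial a ⊗ x^⊗i evaluates to a + i · x. Evaluating each term at x = 6:
  Term 0 contributes 1 + 0 · 6 = 1
  Term 1 contributes 10 + 1 · 6 = 16
  Term 2 contributes -3 + 2 · 6 = 9
  Term 3 contributes 5 + 3 · 6 = 23
p(6) = ⊕ of these = min[1, 16, 9, 23] = 1.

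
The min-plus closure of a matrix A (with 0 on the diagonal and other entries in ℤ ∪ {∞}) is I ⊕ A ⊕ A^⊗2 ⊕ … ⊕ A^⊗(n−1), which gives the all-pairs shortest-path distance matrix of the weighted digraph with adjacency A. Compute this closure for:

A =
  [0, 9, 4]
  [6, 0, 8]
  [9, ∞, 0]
Closure =
  [0, 9, 4]
  [6, 0, 8]
  [9, 18, 0]

This is the Floyd-Warshall all-pairs shortest-path computation. For each intermediate vertex k = 0, 1, …, 2, update dist[i][j] ← min(dist[i][j], dist[i][k] + dist[k][j]). The final matrix gives, for each (i, j), the minimum total weight of any directed path from i to j (possibly empty when i = j).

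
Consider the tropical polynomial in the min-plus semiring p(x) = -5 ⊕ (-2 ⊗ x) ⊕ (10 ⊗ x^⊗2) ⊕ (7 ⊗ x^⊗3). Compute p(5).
p(5) = -5

A tropical monomial a ⊗ x^⊗i evaluates to a + i · x. Evaluating each term at x = 5:
  Term 0 contributes -5 + 0 · 5 = -5
  Term 1 contributes -2 + 1 · 5 = 3
  Term 2 contributes 10 + 2 · 5 = 20
  Term 3 contributes 7 + 3 · 5 = 22
p(5) = ⊕ of these = min[-5, 3, 20, 22] = -5.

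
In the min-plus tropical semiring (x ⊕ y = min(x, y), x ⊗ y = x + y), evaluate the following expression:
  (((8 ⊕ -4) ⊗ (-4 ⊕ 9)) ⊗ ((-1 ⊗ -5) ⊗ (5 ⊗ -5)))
(((8 ⊕ -4) ⊗ (-4 ⊕ 9)) ⊗ ((-1 ⊗ -5) ⊗ (5 ⊗ -5))) = -14

Expand innermost to outermost. Recall ⊕ takes the minimum of its arguments and ⊗ takes their sum. Working out the expression (((8 ⊕ -4) ⊗ (-4 ⊕ 9)) ⊗ ((-1 ⊗ -5) ⊗ (5 ⊗ -5))) gives -14.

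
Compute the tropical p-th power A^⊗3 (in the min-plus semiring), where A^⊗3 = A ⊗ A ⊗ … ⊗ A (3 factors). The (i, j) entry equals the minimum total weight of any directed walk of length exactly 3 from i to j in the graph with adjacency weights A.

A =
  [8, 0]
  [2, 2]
A^⊗3 =
  [4, 2]
  [4, 4]

Each entry (A^⊗3)_ij equals the minimum over all length-3 walks i = v_0 → v_1 → … → v_3 = j of Σ_t A[v_t][v_{t+1}]. For example, for (i, j) = (0, 1) we minimise over 4 possible intermediate vertex sequences; the minimum is 2, attained along the walk 0 → 1 → 0 → 1.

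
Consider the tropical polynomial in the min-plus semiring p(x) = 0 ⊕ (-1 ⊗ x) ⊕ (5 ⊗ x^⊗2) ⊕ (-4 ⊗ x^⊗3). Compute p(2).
p(2) = 0

A tropical monomial a ⊗ x^⊗i evaluates to a + i · x. Evaluating each term at x = 2:
  Term 0 contributes 0 + 0 · 2 = 0
  Term 1 contributes -1 + 1 · 2 = 1
  Term 2 contributes 5 + 2 · 2 = 9
  Term 3 contributes -4 + 3 · 2 = 2
p(2) = ⊕ of these = min[0, 1, 9, 2] = 0.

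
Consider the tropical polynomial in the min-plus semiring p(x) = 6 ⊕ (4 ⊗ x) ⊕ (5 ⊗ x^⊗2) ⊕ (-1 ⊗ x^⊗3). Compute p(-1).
p(-1) = -4

A tropical monomial a ⊗ x^⊗i evaluates to a + i · x. Evaluating each term at x = -1:
  Term 0 contributes 6 + 0 · -1 = 6
  Term 1 contributes 4 + 1 · -1 = 3
  Term 2 contributes 5 + 2 · -1 = 3
  Term 3 contributes -1 + 3 · -1 = -4
p(-1) = ⊕ of these = min[6, 3, 3, -4] = -4.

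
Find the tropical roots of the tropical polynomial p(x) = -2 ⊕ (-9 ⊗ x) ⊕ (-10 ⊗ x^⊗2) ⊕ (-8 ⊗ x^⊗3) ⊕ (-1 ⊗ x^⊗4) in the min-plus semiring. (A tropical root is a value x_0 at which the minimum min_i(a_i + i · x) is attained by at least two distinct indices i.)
Roots: {-7, -2, 1, 7}

Each tropical root is a break point of the lower envelope of the lines y = a_i + i · x (there are 5 lines, with slopes 0, 1, ..., 4). Only the lines that attain the minimum somewhere contribute to roots; other lines are dominated. Here the surviving (envelope) indices are i = 4, i = 3, i = 2, i = 1, i = 0.
Intersections between consecutive envelope lines give the roots: for adjacent envelope indices i < j the intersection is x = (a_i − a_j) / (j − i). Reading off the sorted break points: {-7, -2, 1, 7}.
Verification: at each break x_0, at least two indices attain the minimum of min_i(a_i + i · x_0).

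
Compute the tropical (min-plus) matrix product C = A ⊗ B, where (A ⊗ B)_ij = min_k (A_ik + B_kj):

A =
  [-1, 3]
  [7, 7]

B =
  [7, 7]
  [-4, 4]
A ⊗ B =
  [-1, 6]
  [3, 11]

Apply the min-plus product entry-by-entry:
  C[0][0] = min over k of (A[0][0] + B[0][0] = -1 + 7 = 6, A[0][1] + B[1][0] = 3 + -4 = -1) = -1 (attained at k = 1)
  C[0][1] = min over k of (A[0][0] + B[0][1] = -1 + 7 = 6, A[0][1] + B[1][1] = 3 + 4 = 7) = 6 (attained at k = 0)
  C[1][0] = min over k of (A[1][0] + B[0][0] = 7 + 7 = 14, A[1][1] + B[1][0] = 7 + -4 = 3) = 3 (attained at k = 1)
  C[1][1] = min over k of (A[1][0] + B[0][1] = 7 + 7 = 14, A[1][1] + B[1][1] = 7 + 4 = 11) = 11 (attained at k = 1)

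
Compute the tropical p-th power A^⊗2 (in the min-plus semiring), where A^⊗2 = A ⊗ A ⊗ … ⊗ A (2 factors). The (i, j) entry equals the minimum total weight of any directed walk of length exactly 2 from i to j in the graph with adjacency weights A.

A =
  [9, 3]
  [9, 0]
A^⊗2 =
  [12, 3]
  [9, 0]

Each entry (A^⊗2)_ij equals the minimum over all length-2 walks i = v_0 → v_1 → … → v_2 = j of Σ_t A[v_t][v_{t+1}]. For example, for (i, j) = (0, 1) we minimise over 2 possible intermediate vertex sequences; the minimum is 3, attained along the walk 0 → 1 → 1.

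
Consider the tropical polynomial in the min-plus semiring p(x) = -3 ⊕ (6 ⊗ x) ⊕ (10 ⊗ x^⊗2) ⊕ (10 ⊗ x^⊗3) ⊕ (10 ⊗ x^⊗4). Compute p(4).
p(4) = -3

A tropical monomial a ⊗ x^⊗i evaluates to a + i · x. Evaluating each term at x = 4:
  Term 0 contributes -3 + 0 · 4 = -3
  Term 1 contributes 6 + 1 · 4 = 10
  Term 2 contributes 10 + 2 · 4 = 18
  Term 3 contributes 10 + 3 · 4 = 22
  Term 4 contributes 10 + 4 · 4 = 26
p(4) = ⊕ of these = min[-3, 10, 18, 22, 26] = -3.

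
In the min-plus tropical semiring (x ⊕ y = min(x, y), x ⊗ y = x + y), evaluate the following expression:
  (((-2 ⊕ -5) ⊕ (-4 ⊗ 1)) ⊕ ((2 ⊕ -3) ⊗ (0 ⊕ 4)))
(((-2 ⊕ -5) ⊕ (-4 ⊗ 1)) ⊕ ((2 ⊕ -3) ⊗ (0 ⊕ 4))) = -5

Expand innermost to outermost. Recall ⊕ takes the minimum of its arguments and ⊗ takes their sum. Working out the expression (((-2 ⊕ -5) ⊕ (-4 ⊗ 1)) ⊕ ((2 ⊕ -3) ⊗ (0 ⊕ 4))) gives -5.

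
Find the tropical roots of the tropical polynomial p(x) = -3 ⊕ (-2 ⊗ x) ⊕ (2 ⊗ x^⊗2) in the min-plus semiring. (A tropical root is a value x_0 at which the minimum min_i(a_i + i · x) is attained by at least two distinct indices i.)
Roots: {-4, -1}

Each tropical root is a break point of the lower envelope of the lines y = a_i + i · x (there are 3 lines, with slopes 0, 1, ..., 2). Only the lines that attain the minimum somewhere contribute to roots; other lines are dominated. Here the surviving (envelope) indices are i = 2, i = 1, i = 0.
Intersections between consecutive envelope lines give the roots: for adjacent envelope indices i < j the intersection is x = (a_i − a_j) / (j − i). Reading off the sorted break points: {-4, -1}.
Verification: at each break x_0, at least two indices attain the minimum of min_i(a_i + i · x_0).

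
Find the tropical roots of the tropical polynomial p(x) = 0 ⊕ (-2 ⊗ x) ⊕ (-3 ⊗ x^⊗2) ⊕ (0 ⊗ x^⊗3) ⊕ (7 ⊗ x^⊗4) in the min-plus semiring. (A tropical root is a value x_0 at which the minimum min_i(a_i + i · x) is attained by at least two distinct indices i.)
Roots: {-7, -3, 1, 2}

Each tropical root is a break point of the lower envelope of the lines y = a_i + i · x (there are 5 lines, with slopes 0, 1, ..., 4). Only the lines that attain the minimum somewhere contribute to roots; other lines are dominated. Here the surviving (envelope) indices are i = 4, i = 3, i = 2, i = 1, i = 0.
Intersections between consecutive envelope lines give the roots: for adjacent envelope indices i < j the intersection is x = (a_i − a_j) / (j − i). Reading off the sorted break points: {-7, -3, 1, 2}.
Verification: at each break x_0, at least two indices attain the minimum of min_i(a_i + i · x_0).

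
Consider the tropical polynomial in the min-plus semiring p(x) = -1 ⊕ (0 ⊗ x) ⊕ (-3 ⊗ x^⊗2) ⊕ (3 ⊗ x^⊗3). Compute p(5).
p(5) = -1

A tropical monomial a ⊗ x^⊗i evaluates to a + i · x. Evaluating each term at x = 5:
  Term 0 contributes -1 + 0 · 5 = -1
  Term 1 contributes 0 + 1 · 5 = 5
  Term 2 contributes -3 + 2 · 5 = 7
  Term 3 contributes 3 + 3 · 5 = 18
p(5) = ⊕ of these = min[-1, 5, 7, 18] = -1.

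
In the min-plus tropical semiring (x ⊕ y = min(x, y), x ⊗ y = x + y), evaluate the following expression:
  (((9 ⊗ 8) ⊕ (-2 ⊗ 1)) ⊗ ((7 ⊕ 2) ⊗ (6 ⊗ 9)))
(((9 ⊗ 8) ⊕ (-2 ⊗ 1)) ⊗ ((7 ⊕ 2) ⊗ (6 ⊗ 9))) = 16

Expand innermost to outermost. Recall ⊕ takes the minimum of its arguments and ⊗ takes their sum. Working out the expression (((9 ⊗ 8) ⊕ (-2 ⊗ 1)) ⊗ ((7 ⊕ 2) ⊗ (6 ⊗ 9))) gives 16.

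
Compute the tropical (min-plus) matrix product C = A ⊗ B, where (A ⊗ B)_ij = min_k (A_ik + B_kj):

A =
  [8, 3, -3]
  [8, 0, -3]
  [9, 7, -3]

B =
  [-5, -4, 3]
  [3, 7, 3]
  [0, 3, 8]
A ⊗ B =
  [-3, 0, 5]
  [-3, 0, 3]
  [-3, 0, 5]

Apply the min-plus product entry-by-entry:
  C[0][0] = min over k of (A[0][0] + B[0][0] = 8 + -5 = 3, A[0][1] + B[1][0] = 3 + 3 = 6, A[0][2] + B[2][0] = -3 + 0 = -3) = -3 (attained at k = 2)
  C[0][1] = min over k of (A[0][0] + B[0][1] = 8 + -4 = 4, A[0][1] + B[1][1] = 3 + 7 = 10, A[0][2] + B[2][1] = -3 + 3 = 0) = 0 (attained at k = 2)
  C[0][2] = min over k of (A[0][0] + B[0][2] = 8 + 3 = 11, A[0][1] + B[1][2] = 3 + 3 = 6, A[0][2] + B[2][2] = -3 + 8 = 5) = 5 (attained at k = 2)
  C[1][0] = min over k of (A[1][0] + B[0][0] = 8 + -5 = 3, A[1][1] + B[1][0] = 0 + 3 = 3, A[1][2] + B[2][0] = -3 + 0 = -3) = -3 (attained at k = 2)
  C[1][1] = min over k of (A[1][0] + B[0][1] = 8 + -4 = 4, A[1][1] + B[1][1] = 0 + 7 = 7, A[1][2] + B[2][1] = -3 + 3 = 0) = 0 (attained at k = 2)
  C[1][2] = min over k of (A[1][0] + B[0][2] = 8 + 3 = 11, A[1][1] + B[1][2] = 0 + 3 = 3, A[1][2] + B[2][2] = -3 + 8 = 5) = 3 (attained at k = 1)
  C[2][0] = min over k of (A[2][0] + B[0][0] = 9 + -5 = 4, A[2][1] + B[1][0] = 7 + 3 = 10, A[2][2] + B[2][0] = -3 + 0 = -3) = -3 (attained at k = 2)
  C[2][1] = min over k of (A[2][0] + B[0][1] = 9 + -4 = 5, A[2][1] + B[1][1] = 7 + 7 = 14, A[2][2] + B[2][1] = -3 + 3 = 0) = 0 (attained at k = 2)
  C[2][2] = min over k of (A[2][0] + B[0][2] = 9 + 3 = 12, A[2][1] + B[1][2] = 7 + 3 = 10, A[2][2] + B[2][2] = -3 + 8 = 5) = 5 (attained at k = 2)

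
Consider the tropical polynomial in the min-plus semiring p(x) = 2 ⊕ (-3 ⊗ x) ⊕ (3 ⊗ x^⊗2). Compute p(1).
p(1) = -2

A tropical monomial a ⊗ x^⊗i evaluates to a + i · x. Evaluating each term at x = 1:
  Term 0 contributes 2 + 0 · 1 = 2
  Term 1 contributes -3 + 1 · 1 = -2
  Term 2 contributes 3 + 2 · 1 = 5
p(1) = ⊕ of these = min[2, -2, 5] = -2.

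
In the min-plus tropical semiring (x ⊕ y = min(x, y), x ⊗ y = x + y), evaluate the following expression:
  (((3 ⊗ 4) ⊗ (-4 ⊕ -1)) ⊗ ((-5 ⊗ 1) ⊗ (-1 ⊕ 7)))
(((3 ⊗ 4) ⊗ (-4 ⊕ -1)) ⊗ ((-5 ⊗ 1) ⊗ (-1 ⊕ 7))) = -2

Expand innermost to outermost. Recall ⊕ takes the minimum of its arguments and ⊗ takes their sum. Working out the expression (((3 ⊗ 4) ⊗ (-4 ⊕ -1)) ⊗ ((-5 ⊗ 1) ⊗ (-1 ⊕ 7))) gives -2.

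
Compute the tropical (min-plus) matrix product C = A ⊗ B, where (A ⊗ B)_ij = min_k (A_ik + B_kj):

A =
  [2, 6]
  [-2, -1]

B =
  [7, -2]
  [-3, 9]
A ⊗ B =
  [3, 0]
  [-4, -4]

Apply the min-plus product entry-by-entry:
  C[0][0] = min over k of (A[0][0] + B[0][0] = 2 + 7 = 9, A[0][1] + B[1][0] = 6 + -3 = 3) = 3 (attained at k = 1)
  C[0][1] = min over k of (A[0][0] + B[0][1] = 2 + -2 = 0, A[0][1] + B[1][1] = 6 + 9 = 15) = 0 (attained at k = 0)
  C[1][0] = min over k of (A[1][0] + B[0][0] = -2 + 7 = 5, A[1][1] + B[1][0] = -1 + -3 = -4) = -4 (attained at k = 1)
  C[1][1] = min over k of (A[1][0] + B[0][1] = -2 + -2 = -4, A[1][1] + B[1][1] = -1 + 9 = 8) = -4 (attained at k = 0)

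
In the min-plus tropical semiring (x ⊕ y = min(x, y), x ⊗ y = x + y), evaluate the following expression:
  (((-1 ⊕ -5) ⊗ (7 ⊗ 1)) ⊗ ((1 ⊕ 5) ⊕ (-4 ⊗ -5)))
(((-1 ⊕ -5) ⊗ (7 ⊗ 1)) ⊗ ((1 ⊕ 5) ⊕ (-4 ⊗ -5))) = -6

Expand innermost to outermost. Recall ⊕ takes the minimum of its arguments and ⊗ takes their sum. Working out the expression (((-1 ⊕ -5) ⊗ (7 ⊗ 1)) ⊗ ((1 ⊕ 5) ⊕ (-4 ⊗ -5))) gives -6.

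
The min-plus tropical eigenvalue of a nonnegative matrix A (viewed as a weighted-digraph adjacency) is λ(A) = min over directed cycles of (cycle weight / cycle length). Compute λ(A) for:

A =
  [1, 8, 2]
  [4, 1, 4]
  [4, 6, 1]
λ(A) = 1

Enumerate directed cycles and compute their means (weight / length). Sample:
  cycle 0 → 0: weight = 1, length = 1, mean = 1/1 ≈ 1.000
  cycle 1 → 1: weight = 1, length = 1, mean = 1/1 ≈ 1.000
  cycle 2 → 2: weight = 1, length = 1, mean = 1/1 ≈ 1.000
  cycle 0 → 1 → 0: weight = 12, length = 2, mean = 12/2 ≈ 6.000
  cycle 0 → 2 → 0: weight = 6, length = 2, mean = 6/2 ≈ 3.000
  cycle 1 → 0 → 1: weight = 12, length = 2, mean = 12/2 ≈ 6.000
Minimum mean = 1.000, attained e.g. along the cycle 0 → 0 with weight 1 and length 1. So λ(A) = 1/1 = 1.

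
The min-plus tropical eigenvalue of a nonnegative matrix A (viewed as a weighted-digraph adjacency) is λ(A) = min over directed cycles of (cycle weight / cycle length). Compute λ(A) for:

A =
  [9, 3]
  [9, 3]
λ(A) = 3

Enumerate directed cycles and compute their means (weight / length). Sample:
  cycle 0 → 0: weight = 9, length = 1, mean = 9/1 ≈ 9.000
  cycle 1 → 1: weight = 3, length = 1, mean = 3/1 ≈ 3.000
  cycle 0 → 1 → 0: weight = 12, length = 2, mean = 12/2 ≈ 6.000
  cycle 1 → 0 → 1: weight = 12, length = 2, mean = 12/2 ≈ 6.000
Minimum mean = 3.000, attained e.g. along the cycle 1 → 1 with weight 3 and length 1. So λ(A) = 3/1 = 3.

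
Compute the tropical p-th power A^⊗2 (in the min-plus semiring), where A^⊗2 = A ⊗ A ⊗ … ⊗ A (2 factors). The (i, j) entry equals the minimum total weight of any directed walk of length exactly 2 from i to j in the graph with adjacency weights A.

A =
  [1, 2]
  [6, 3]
A^⊗2 =
  [2, 3]
  [7, 6]

Each entry (A^⊗2)_ij equals the minimum over all length-2 walks i = v_0 → v_1 → … → v_2 = j of Σ_t A[v_t][v_{t+1}]. For example, for (i, j) = (0, 1) we minimise over 2 possible intermediate vertex sequences; the minimum is 3, attained along the walk 0 → 0 → 1.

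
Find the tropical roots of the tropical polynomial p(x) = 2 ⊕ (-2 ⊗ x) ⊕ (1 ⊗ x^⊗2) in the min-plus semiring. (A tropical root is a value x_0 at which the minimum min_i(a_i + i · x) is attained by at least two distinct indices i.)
Roots: {-3, 4}

Each tropical root is a break point of the lower envelope of the lines y = a_i + i · x (there are 3 lines, with slopes 0, 1, ..., 2). Only the lines that attain the minimum somewhere contribute to roots; other lines are dominated. Here the surviving (envelope) indices are i = 2, i = 1, i = 0.
Intersections between consecutive envelope lines give the roots: for adjacent envelope indices i < j the intersection is x = (a_i − a_j) / (j − i). Reading off the sorted break points: {-3, 4}.
Verification: at each break x_0, at least two indices attain the minimum of min_i(a_i + i · x_0).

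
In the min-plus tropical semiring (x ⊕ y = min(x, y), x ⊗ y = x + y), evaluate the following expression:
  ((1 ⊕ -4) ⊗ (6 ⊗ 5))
((1 ⊕ -4) ⊗ (6 ⊗ 5)) = 7

Expand innermost to outermost. Recall ⊕ takes the minimum of its arguments and ⊗ takes their sum. Working out the expression ((1 ⊕ -4) ⊗ (6 ⊗ 5)) gives 7.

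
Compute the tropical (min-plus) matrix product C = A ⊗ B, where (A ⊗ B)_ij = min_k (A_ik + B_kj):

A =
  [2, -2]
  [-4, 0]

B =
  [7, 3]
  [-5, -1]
A ⊗ B =
  [-7, -3]
  [-5, -1]

Apply the min-plus product entry-by-entry:
  C[0][0] = min over k of (A[0][0] + B[0][0] = 2 + 7 = 9, A[0][1] + B[1][0] = -2 + -5 = -7) = -7 (attained at k = 1)
  C[0][1] = min over k of (A[0][0] + B[0][1] = 2 + 3 = 5, A[0][1] + B[1][1] = -2 + -1 = -3) = -3 (attained at k = 1)
  C[1][0] = min over k of (A[1][0] + B[0][0] = -4 + 7 = 3, A[1][1] + B[1][0] = 0 + -5 = -5) = -5 (attained at k = 1)
  C[1][1] = min over k of (A[1][0] + B[0][1] = -4 + 3 = -1, A[1][1] + B[1][1] = 0 + -1 = -1) = -1 (attained at k = 0)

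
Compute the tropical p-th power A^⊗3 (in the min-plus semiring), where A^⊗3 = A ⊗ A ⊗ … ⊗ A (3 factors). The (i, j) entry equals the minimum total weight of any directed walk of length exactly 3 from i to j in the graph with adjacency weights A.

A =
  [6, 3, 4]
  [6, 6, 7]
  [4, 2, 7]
A^⊗3 =
  [12, 11, 12]
  [14, 12, 15]
  [12, 10, 12]

Each entry (A^⊗3)_ij equals the minimum over all length-3 walks i = v_0 → v_1 → … → v_3 = j of Σ_t A[v_t][v_{t+1}]. For example, for (i, j) = (0, 2) we minimise over 9 possible intermediate vertex sequences; the minimum is 12, attained along the walk 0 → 2 → 0 → 2.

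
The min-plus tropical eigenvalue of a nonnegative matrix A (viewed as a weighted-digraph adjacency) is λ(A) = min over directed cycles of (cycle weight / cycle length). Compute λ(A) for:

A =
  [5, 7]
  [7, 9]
λ(A) = 5

Enumerate directed cycles and compute their means (weight / length). Sample:
  cycle 0 → 0: weight = 5, length = 1, mean = 5/1 ≈ 5.000
  cycle 1 → 1: weight = 9, length = 1, mean = 9/1 ≈ 9.000
  cycle 0 → 1 → 0: weight = 14, length = 2, mean = 14/2 ≈ 7.000
  cycle 1 → 0 → 1: weight = 14, length = 2, mean = 14/2 ≈ 7.000
Minimum mean = 5.000, attained e.g. along the cycle 0 → 0 with weight 5 and length 1. So λ(A) = 5/1 = 5.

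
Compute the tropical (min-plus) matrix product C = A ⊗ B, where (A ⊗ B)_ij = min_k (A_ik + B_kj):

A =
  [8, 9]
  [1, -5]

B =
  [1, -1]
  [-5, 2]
A ⊗ B =
  [4, 7]
  [-10, -3]

Apply the min-plus product entry-by-entry:
  C[0][0] = min over k of (A[0][0] + B[0][0] = 8 + 1 = 9, A[0][1] + B[1][0] = 9 + -5 = 4) = 4 (attained at k = 1)
  C[0][1] = min over k of (A[0][0] + B[0][1] = 8 + -1 = 7, A[0][1] + B[1][1] = 9 + 2 = 11) = 7 (attained at k = 0)
  C[1][0] = min over k of (A[1][0] + B[0][0] = 1 + 1 = 2, A[1][1] + B[1][0] = -5 + -5 = -10) = -10 (attained at k = 1)
  C[1][1] = min over k of (A[1][0] + B[0][1] = 1 + -1 = 0, A[1][1] + B[1][1] = -5 + 2 = -3) = -3 (attained at k = 1)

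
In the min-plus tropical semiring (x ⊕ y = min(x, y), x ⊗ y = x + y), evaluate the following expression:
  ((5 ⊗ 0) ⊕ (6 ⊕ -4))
((5 ⊗ 0) ⊕ (6 ⊕ -4)) = -4

Expand innermost to outermost. Recall ⊕ takes the minimum of its arguments and ⊗ takes their sum. Working out the expression ((5 ⊗ 0) ⊕ (6 ⊕ -4)) gives -4.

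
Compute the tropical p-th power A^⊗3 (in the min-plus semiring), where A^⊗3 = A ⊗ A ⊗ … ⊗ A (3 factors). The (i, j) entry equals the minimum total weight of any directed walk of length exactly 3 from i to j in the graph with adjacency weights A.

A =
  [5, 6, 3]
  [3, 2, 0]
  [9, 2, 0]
A^⊗3 =
  [8, 5, 3]
  [5, 2, 0]
  [5, 2, 0]

Each entry (A^⊗3)_ij equals the minimum over all length-3 walks i = v_0 → v_1 → … → v_3 = j of Σ_t A[v_t][v_{t+1}]. For example, for (i, j) = (0, 2) we minimise over 9 possible intermediate vertex sequences; the minimum is 3, attained along the walk 0 → 2 → 2 → 2.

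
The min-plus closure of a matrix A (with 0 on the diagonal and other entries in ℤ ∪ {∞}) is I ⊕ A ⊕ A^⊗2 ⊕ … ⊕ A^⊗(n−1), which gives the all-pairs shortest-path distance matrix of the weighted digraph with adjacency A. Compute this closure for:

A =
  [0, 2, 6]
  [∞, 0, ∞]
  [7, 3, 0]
Closure =
  [0, 2, 6]
  [∞, 0, ∞]
  [7, 3, 0]

This is the Floyd-Warshall all-pairs shortest-path computation. For each intermediate vertex k = 0, 1, …, 2, update dist[i][j] ← min(dist[i][j], dist[i][k] + dist[k][j]). The final matrix gives, for each (i, j), the minimum total weight of any directed path from i to j (possibly empty when i = j).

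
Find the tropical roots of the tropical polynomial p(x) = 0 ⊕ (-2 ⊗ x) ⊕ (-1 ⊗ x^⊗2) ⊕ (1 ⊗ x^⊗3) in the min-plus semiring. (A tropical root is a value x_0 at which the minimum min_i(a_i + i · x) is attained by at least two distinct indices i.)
Roots: {-2, -1, 2}

Each tropical root is a break point of the lower envelope of the lines y = a_i + i · x (there are 4 lines, with slopes 0, 1, ..., 3). Only the lines that attain the minimum somewhere contribute to roots; other lines are dominated. Here the surviving (envelope) indices are i = 3, i = 2, i = 1, i = 0.
Intersections between consecutive envelope lines give the roots: for adjacent envelope indices i < j the intersection is x = (a_i − a_j) / (j − i). Reading off the sorted break points: {-2, -1, 2}.
Verification: at each break x_0, at least two indices attain the minimum of min_i(a_i + i · x_0).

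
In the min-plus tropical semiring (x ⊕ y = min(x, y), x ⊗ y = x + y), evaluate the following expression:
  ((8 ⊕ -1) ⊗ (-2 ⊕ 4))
((8 ⊕ -1) ⊗ (-2 ⊕ 4)) = -3

Expand innermost to outermost. Recall ⊕ takes the minimum of its arguments and ⊗ takes their sum. Working out the expression ((8 ⊕ -1) ⊗ (-2 ⊕ 4)) gives -3.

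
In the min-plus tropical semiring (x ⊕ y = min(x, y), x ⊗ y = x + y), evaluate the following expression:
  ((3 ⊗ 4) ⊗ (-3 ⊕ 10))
((3 ⊗ 4) ⊗ (-3 ⊕ 10)) = 4

Expand innermost to outermost. Recall ⊕ takes the minimum of its arguments and ⊗ takes their sum. Working out the expression ((3 ⊗ 4) ⊗ (-3 ⊕ 10)) gives 4.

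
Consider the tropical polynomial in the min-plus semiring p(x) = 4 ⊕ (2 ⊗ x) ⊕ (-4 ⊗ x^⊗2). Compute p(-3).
p(-3) = -10

A tropical monomial a ⊗ x^⊗i evaluates to a + i · x. Evaluating each term at x = -3:
  Term 0 contributes 4 + 0 · -3 = 4
  Term 1 contributes 2 + 1 · -3 = -1
  Term 2 contributes -4 + 2 · -3 = -10
p(-3) = ⊕ of these = min[4, -1, -10] = -10.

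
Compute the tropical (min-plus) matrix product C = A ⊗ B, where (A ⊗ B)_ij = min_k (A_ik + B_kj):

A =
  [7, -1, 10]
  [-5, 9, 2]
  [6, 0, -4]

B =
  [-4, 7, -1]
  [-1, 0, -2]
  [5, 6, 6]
A ⊗ B =
  [-2, -1, -3]
  [-9, 2, -6]
  [-1, 0, -2]

Apply the min-plus product entry-by-entry:
  C[0][0] = min over k of (A[0][0] + B[0][0] = 7 + -4 = 3, A[0][1] + B[1][0] = -1 + -1 = -2, A[0][2] + B[2][0] = 10 + 5 = 15) = -2 (attained at k = 1)
  C[0][1] = min over k of (A[0][0] + B[0][1] = 7 + 7 = 14, A[0][1] + B[1][1] = -1 + 0 = -1, A[0][2] + B[2][1] = 10 + 6 = 16) = -1 (attained at k = 1)
  C[0][2] = min over k of (A[0][0] + B[0][2] = 7 + -1 = 6, A[0][1] + B[1][2] = -1 + -2 = -3, A[0][2] + B[2][2] = 10 + 6 = 16) = -3 (attained at k = 1)
  C[1][0] = min over k of (A[1][0] + B[0][0] = -5 + -4 = -9, A[1][1] + B[1][0] = 9 + -1 = 8, A[1][2] + B[2][0] = 2 + 5 = 7) = -9 (attained at k = 0)
  C[1][1] = min over k of (A[1][0] + B[0][1] = -5 + 7 = 2, A[1][1] + B[1][1] = 9 + 0 = 9, A[1][2] + B[2][1] = 2 + 6 = 8) = 2 (attained at k = 0)
  C[1][2] = min over k of (A[1][0] + B[0][2] = -5 + -1 = -6, A[1][1] + B[1][2] = 9 + -2 = 7, A[1][2] + B[2][2] = 2 + 6 = 8) = -6 (attained at k = 0)
  C[2][0] = min over k of (A[2][0] + B[0][0] = 6 + -4 = 2, A[2][1] + B[1][0] = 0 + -1 = -1, A[2][2] + B[2][0] = -4 + 5 = 1) = -1 (attained at k = 1)
  C[2][1] = min over k of (A[2][0] + B[0][1] = 6 + 7 = 13, A[2][1] + B[1][1] = 0 + 0 = 0, A[2][2] + B[2][1] = -4 + 6 = 2) = 0 (attained at k = 1)
  C[2][2] = min over k of (A[2][0] + B[0][2] = 6 + -1 = 5, A[2][1] + B[1][2] = 0 + -2 = -2, A[2][2] + B[2][2] = -4 + 6 = 2) = -2 (attained at k = 1)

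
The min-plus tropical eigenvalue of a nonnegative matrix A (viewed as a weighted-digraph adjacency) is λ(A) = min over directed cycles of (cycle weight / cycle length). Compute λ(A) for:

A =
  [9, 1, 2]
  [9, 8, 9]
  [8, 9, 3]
λ(A) = 3

Enumerate directed cycles and compute their means (weight / length). Sample:
  cycle 0 → 0: weight = 9, length = 1, mean = 9/1 ≈ 9.000
  cycle 1 → 1: weight = 8, length = 1, mean = 8/1 ≈ 8.000
  cycle 2 → 2: weight = 3, length = 1, mean = 3/1 ≈ 3.000
  cycle 0 → 1 → 0: weight = 10, length = 2, mean = 10/2 ≈ 5.000
  cycle 0 → 2 → 0: weight = 10, length = 2, mean = 10/2 ≈ 5.000
  cycle 1 → 0 → 1: weight = 10, length = 2, mean = 10/2 ≈ 5.000
Minimum mean = 3.000, attained e.g. along the cycle 2 → 2 with weight 3 and length 1. So λ(A) = 3/1 = 3.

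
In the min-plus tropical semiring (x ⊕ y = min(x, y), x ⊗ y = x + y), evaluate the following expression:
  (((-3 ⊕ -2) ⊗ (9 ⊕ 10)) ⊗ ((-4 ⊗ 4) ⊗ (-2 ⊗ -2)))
(((-3 ⊕ -2) ⊗ (9 ⊕ 10)) ⊗ ((-4 ⊗ 4) ⊗ (-2 ⊗ -2))) = 2

Expand innermost to outermost. Recall ⊕ takes the minimum of its arguments and ⊗ takes their sum. Working out the expression (((-3 ⊕ -2) ⊗ (9 ⊕ 10)) ⊗ ((-4 ⊗ 4) ⊗ (-2 ⊗ -2))) gives 2.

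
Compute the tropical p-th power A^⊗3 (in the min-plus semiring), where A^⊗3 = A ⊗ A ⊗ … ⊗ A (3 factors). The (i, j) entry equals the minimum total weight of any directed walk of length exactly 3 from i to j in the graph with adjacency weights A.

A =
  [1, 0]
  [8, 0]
A^⊗3 =
  [3, 0]
  [8, 0]

Each entry (A^⊗3)_ij equals the minimum over all length-3 walks i = v_0 → v_1 → … → v_3 = j of Σ_t A[v_t][v_{t+1}]. For example, for (i, j) = (0, 1) we minimise over 4 possible intermediate vertex sequences; the minimum is 0, attained along the walk 0 → 1 → 1 → 1.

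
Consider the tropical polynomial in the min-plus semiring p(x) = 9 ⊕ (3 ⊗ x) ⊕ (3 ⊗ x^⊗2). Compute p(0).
p(0) = 3

A tropical monomial a ⊗ x^⊗i evaluates to a + i · x. Evaluating each term at x = 0:
  Term 0 contributes 9 + 0 · 0 = 9
  Term 1 contributes 3 + 1 · 0 = 3
  Term 2 contributes 3 + 2 · 0 = 3
p(0) = ⊕ of these = min[9, 3, 3] = 3.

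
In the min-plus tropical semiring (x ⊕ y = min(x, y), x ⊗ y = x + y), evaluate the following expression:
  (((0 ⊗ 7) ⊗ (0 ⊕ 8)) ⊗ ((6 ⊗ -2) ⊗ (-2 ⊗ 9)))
(((0 ⊗ 7) ⊗ (0 ⊕ 8)) ⊗ ((6 ⊗ -2) ⊗ (-2 ⊗ 9))) = 18

Expand innermost to outermost. Recall ⊕ takes the minimum of its arguments and ⊗ takes their sum. Working out the expression (((0 ⊗ 7) ⊗ (0 ⊕ 8)) ⊗ ((6 ⊗ -2) ⊗ (-2 ⊗ 9))) gives 18.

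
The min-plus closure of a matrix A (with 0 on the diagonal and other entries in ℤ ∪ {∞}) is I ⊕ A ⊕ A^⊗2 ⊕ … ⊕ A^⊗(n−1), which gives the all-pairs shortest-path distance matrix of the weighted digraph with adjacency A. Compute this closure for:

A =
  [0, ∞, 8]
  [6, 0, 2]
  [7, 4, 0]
Closure =
  [0, 12, 8]
  [6, 0, 2]
  [7, 4, 0]

This is the Floyd-Warshall all-pairs shortest-path computation. For each intermediate vertex k = 0, 1, …, 2, update dist[i][j] ← min(dist[i][j], dist[i][k] + dist[k][j]). The final matrix gives, for each (i, j), the minimum total weight of any directed path from i to j (possibly empty when i = j).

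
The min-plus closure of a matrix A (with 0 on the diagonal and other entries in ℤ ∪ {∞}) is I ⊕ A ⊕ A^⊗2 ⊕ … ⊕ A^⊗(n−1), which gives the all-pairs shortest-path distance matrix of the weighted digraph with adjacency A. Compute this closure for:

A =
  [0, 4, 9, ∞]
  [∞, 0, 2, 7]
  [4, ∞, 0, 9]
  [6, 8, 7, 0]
Closure =
  [0, 4, 6, 11]
  [6, 0, 2, 7]
  [4, 8, 0, 9]
  [6, 8, 7, 0]

This is the Floyd-Warshall all-pairs shortest-path computation. For each intermediate vertex k = 0, 1, …, 3, update dist[i][j] ← min(dist[i][j], dist[i][k] + dist[k][j]). The final matrix gives, for each (i, j), the minimum total weight of any directed path from i to j (possibly empty when i = j).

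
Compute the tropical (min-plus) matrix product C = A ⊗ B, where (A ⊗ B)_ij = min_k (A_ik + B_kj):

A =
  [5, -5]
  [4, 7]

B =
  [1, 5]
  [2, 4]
A ⊗ B =
  [-3, -1]
  [5, 9]

Apply the min-plus product entry-by-entry:
  C[0][0] = min over k of (A[0][0] + B[0][0] = 5 + 1 = 6, A[0][1] + B[1][0] = -5 + 2 = -3) = -3 (attained at k = 1)
  C[0][1] = min over k of (A[0][0] + B[0][1] = 5 + 5 = 10, A[0][1] + B[1][1] = -5 + 4 = -1) = -1 (attained at k = 1)
  C[1][0] = min over k of (A[1][0] + B[0][0] = 4 + 1 = 5, A[1][1] + B[1][0] = 7 + 2 = 9) = 5 (attained at k = 0)
  C[1][1] = min over k of (A[1][0] + B[0][1] = 4 + 5 = 9, A[1][1] + B[1][1] = 7 + 4 = 11) = 9 (attained at k = 0)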